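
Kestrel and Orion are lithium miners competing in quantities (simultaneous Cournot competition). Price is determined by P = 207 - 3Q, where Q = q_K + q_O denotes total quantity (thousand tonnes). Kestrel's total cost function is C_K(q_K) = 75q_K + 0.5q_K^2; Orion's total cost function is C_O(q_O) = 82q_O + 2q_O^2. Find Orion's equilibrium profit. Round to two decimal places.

308.31

Kestrel's profit: π_K = (207 - 3Q)q_K - (75q_K + (1/2)q_K²). Setting ∂π_K/∂q_K = 0: 132 - 7q_K - 3(q_O) = 0.
Orion's first-order condition: 125 - 10q_O - 3(q_K) = 0.
So q_K = (132 - 3q_O)/7 and q_O = (125 - 3q_K)/10.
Substituting one into the other gives q_K = 945/61 and q_O = 479/61.
Price P = 207 - 3·(1424/61) = 136.9672.
Orion's profit: 136.9672·(479/61) - 82·(479/61) - 2(479/61)² = 308.3056.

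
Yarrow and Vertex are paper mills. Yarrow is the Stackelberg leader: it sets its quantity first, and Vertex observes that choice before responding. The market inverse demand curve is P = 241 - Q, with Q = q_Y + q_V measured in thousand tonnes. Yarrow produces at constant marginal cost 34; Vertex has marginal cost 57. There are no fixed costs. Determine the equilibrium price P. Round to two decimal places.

The follower Vertex best-responds to any q_Y: π_V = (241 - Q)q_V - 57q_V.
Setting the follower's marginal profit to zero, 184 - q_Y - 2q_V = 0, i.e. q_V = (184 - q_Y)/2.
Yarrow substitutes q_V(q_Y) into its own profit: π_Y = q_Y(241 - q_Y - (184 - q_Y)/2) - 34q_Y = (149 - (1/2)q_Y)q_Y - 34q_Y.
Maximising: ∂π_Y/∂q_Y = 115 - q_Y = 0, giving q_Y = 115.
Then q_V = (184 - 115)/2 = 69/2.
Total output Q = 299/2, so price P = 241 - 299/2 = 183/2.

91.50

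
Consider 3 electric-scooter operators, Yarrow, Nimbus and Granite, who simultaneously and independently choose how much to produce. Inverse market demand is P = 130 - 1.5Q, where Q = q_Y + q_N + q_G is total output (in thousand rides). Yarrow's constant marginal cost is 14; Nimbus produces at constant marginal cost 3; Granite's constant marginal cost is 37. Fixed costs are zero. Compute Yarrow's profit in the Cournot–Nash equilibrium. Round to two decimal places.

Yarrow's profit: π_Y = (130 - 1.5Q)q_Y - (14q_Y). Setting ∂π_Y/∂q_Y = 0: 116 - 3q_Y - (3/2)(q_N + q_G) = 0.
Nimbus's profit: π_N = (130 - 1.5Q)q_N - (3q_N). Setting ∂π_N/∂q_N = 0: 127 - 3q_N - (3/2)(q_Y + q_G) = 0.
Granite's profit: π_G = (130 - 1.5Q)q_G - (37q_G). Setting ∂π_G/∂q_G = 0: 93 - 3q_G - (3/2)(q_Y + q_N) = 0.
Adding the 3 conditions: 336 − 3Q − 3Q = 0, i.e. Q = 56.
Back-substituting: q_Y = (116 − 84)/(3/2) = 64/3, q_N = (127 − 84)/(3/2) = 86/3, q_G = (93 − 84)/(3/2) = 6.
Price P = 130 - (3/2)·56 = 46.
Yarrow's profit: (46 - 14)·(64/3) = 682.6667.

682.67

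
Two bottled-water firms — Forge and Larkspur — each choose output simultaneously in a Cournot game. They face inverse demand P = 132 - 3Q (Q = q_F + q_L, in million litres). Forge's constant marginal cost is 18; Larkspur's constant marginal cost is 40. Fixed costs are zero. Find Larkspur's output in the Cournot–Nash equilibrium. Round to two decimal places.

7.78

Forge's profit: π_F = (132 - 3Q)q_F - (18q_F). Setting ∂π_F/∂q_F = 0: 114 - 6q_F - 3(q_L) = 0.
Larkspur's first-order condition: 92 - 6q_L - 3(q_F) = 0.
So q_F = (114 - 3q_L)/6 and q_L = (92 - 3q_F)/6.
Solving the pair: q_F = 136/9, q_L = 70/9.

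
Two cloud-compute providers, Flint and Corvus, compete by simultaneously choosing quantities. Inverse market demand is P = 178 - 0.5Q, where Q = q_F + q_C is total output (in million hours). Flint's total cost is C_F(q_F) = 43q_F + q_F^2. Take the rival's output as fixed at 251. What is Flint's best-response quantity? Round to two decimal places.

3.17

With the rival's output fixed at 251, Flint's profit is π_F = (178 - (1/2)·251 - (1/2)q_F)q_F - (43q_F + q_F²) = (105/2 - (1/2)q_F)q_F - (43q_F + q_F²).
∂π_F/∂q_F = 19/2 - 3q_F = 0, so q_F = 19/6.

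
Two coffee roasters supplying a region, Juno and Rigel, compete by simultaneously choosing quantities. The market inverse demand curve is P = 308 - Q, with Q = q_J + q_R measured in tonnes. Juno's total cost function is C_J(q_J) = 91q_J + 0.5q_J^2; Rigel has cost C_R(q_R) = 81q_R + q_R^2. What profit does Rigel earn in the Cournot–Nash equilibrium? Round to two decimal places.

3558.61

Juno's profit: π_J = (308 - Q)q_J - (91q_J + (1/2)q_J²). Setting ∂π_J/∂q_J = 0: 217 - 3q_J - (q_R) = 0.
Rigel's profit: π_R = (308 - Q)q_R - (81q_R + q_R²). Setting ∂π_R/∂q_R = 0: 227 - 4q_R - (q_J) = 0.
Rearranging gives the reaction functions q_J = (217 - q_R)/3 and q_R = (227 - q_J)/4.
Substituting one into the other gives q_J = 641/11 and q_R = 464/11.
Price P = 308 - 1105/11 = 207.5455.
Rigel's profit: 207.5455·(464/11) - 81·(464/11) - (464/11)² = 3558.6116.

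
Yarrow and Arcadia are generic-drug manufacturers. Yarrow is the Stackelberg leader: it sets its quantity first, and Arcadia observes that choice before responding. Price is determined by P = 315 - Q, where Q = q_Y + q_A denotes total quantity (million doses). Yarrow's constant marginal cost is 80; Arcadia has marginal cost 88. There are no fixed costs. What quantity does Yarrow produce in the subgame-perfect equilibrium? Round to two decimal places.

Solve by backward induction. Given q_Y, the follower Arcadia maximises π_A = (315 - q_Y - q_A)q_A - 88q_A.
Setting the follower's marginal profit to zero, 227 - q_Y - 2q_A = 0, i.e. q_A = (227 - q_Y)/2.
Yarrow substitutes q_A(q_Y) into its own profit: π_Y = q_Y(315 - q_Y - (227 - q_Y)/2) - 80q_Y = (403/2 - (1/2)q_Y)q_Y - 80q_Y.
The leader's first-order condition 243/2 - q_Y = 0 yields q_Y = 243/2.
Then q_A = (227 - 243/2)/2 = 211/4.

121.50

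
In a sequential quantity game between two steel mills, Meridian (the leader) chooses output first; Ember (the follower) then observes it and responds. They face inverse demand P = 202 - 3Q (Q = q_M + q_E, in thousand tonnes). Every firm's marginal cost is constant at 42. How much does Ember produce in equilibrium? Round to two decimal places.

Solve by backward induction. Given q_M, the follower Ember maximises π_E = (202 - 3q_M - 3q_E)q_E - 42q_E.
Follower FOC: 160 - 3q_M - 6q_E = 0, so q_E(q_M) = (160 - 3q_M)/6.
Meridian substitutes q_E(q_M) into its own profit: π_M = q_M(202 - 3q_M - (160 - 3q_M)/2) - 42q_M = (122 - (3/2)q_M)q_M - 42q_M.
Leader FOC: 80 - 3q_M = 0, so q_M = 80/3.
Then q_E = (160 - 3·(80/3))/6 = 40/3.

13.33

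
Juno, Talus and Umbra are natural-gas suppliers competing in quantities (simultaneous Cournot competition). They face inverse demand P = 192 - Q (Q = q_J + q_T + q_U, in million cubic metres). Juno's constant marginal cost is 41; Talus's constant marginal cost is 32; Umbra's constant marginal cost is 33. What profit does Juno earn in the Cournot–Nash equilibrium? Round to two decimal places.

Juno's profit: π_J = (192 - Q)q_J - (41q_J). Setting ∂π_J/∂q_J = 0: 151 - 2q_J - (q_T + q_U) = 0.
Talus's profit: π_T = (192 - Q)q_T - (32q_T). Setting ∂π_T/∂q_T = 0: 160 - 2q_T - (q_J + q_U) = 0.
Umbra's profit: π_U = (192 - Q)q_U - (33q_U). Setting ∂π_U/∂q_U = 0: 159 - 2q_U - (q_J + q_T) = 0.
Adding the 3 first-order conditions: 470 − 4Q = 0, so Q = 235/2.
Back-substituting: q_J = (151 − 235/2) = 67/2, q_T = (160 − 235/2) = 85/2, q_U = (159 − 235/2) = 83/2.
Price P = 192 - 235/2 = 149/2.
Juno's profit: (149/2 - 41)·(67/2) = 1122.2500.

1122.25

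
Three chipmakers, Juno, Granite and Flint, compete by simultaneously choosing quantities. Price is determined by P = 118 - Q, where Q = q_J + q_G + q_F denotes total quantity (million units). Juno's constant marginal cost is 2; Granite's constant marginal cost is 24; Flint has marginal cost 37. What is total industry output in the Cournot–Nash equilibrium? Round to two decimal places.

Juno's profit: π_J = (118 - Q)q_J - (2q_J). Setting ∂π_J/∂q_J = 0: 116 - 2q_J - (q_G + q_F) = 0.
Granite's profit: π_G = (118 - Q)q_G - (24q_G). Setting ∂π_G/∂q_G = 0: 94 - 2q_G - (q_J + q_F) = 0.
Flint's first-order condition: 81 - 2q_F - (q_J + q_G) = 0.
Adding the 3 first-order conditions: 291 − 4Q = 0, so Q = 291/4.
Back-substituting: q_J = (116 − 291/4) = 173/4, q_G = (94 − 291/4) = 85/4, q_F = (81 − 291/4) = 33/4.
Total output Q = 173/4 + 85/4 + 33/4 = 291/4.

72.75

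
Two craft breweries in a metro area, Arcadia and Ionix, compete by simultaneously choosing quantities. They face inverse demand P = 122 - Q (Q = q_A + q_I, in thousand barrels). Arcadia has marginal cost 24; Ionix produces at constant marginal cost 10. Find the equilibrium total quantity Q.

70

Arcadia's profit: π_A = (122 - Q)q_A - (24q_A). Setting ∂π_A/∂q_A = 0: 98 - 2q_A - (q_I) = 0.
Ionix's first-order condition: 112 - 2q_I - (q_A) = 0.
Rearranging gives the reaction functions q_A = (98 - q_I)/2 and q_I = (112 - q_A)/2.
Substituting one into the other gives q_A = 28 and q_I = 42.
Total output Q = 28 + 42 = 70.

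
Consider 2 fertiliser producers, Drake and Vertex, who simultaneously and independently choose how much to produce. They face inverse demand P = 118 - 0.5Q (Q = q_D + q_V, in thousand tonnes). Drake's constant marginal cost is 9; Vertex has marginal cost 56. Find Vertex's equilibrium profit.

50

Drake's profit: π_D = (118 - 0.5Q)q_D - (9q_D). Setting ∂π_D/∂q_D = 0: 109 - q_D - (1/2)(q_V) = 0.
Vertex's first-order condition: 62 - q_V - (1/2)(q_D) = 0.
Best responses: q_D = (109 - (1/2)q_V), q_V = (62 - (1/2)q_D).
Solving the pair: q_D = 104, q_V = 10.
Price P = 118 - (1/2)·114 = 61.
Vertex's profit: (61 - 56)·10 = 50.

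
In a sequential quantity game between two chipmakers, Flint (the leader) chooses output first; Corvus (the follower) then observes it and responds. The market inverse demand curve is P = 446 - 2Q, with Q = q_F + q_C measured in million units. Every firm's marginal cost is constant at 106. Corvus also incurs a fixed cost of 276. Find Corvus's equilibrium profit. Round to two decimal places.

3336.50

Solve by backward induction. Given q_F, the follower Corvus maximises π_C = (446 - 2q_F - 2q_C)q_C - 106q_C.
∂π_C/∂q_C = 340 - 2q_F - 4q_C = 0 gives the reaction function q_C = (340 - 2q_F)/4.
Flint substitutes q_C(q_F) into its own profit: π_F = q_F(446 - 2q_F - (340 - 2q_F)/2) - 106q_F = (276 - q_F)q_F - 106q_F.
The leader's first-order condition 170 - 2q_F = 0 yields q_F = 85.
Then q_C = (340 - 2·85)/4 = 85/2.
Price P = 446 - 2·(255/2) = 191.
Corvus's profit: (191 - 106)·(85/2) - 276 = 3336.5000.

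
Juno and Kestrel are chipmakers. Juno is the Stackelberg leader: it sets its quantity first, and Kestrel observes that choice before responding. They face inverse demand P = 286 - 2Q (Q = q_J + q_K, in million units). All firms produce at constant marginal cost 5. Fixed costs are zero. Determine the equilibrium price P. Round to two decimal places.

75.25

Solve by backward induction. Given q_J, the follower Kestrel maximises π_K = (286 - 2q_J - 2q_K)q_K - 5q_K.
Follower FOC: 281 - 2q_J - 4q_K = 0, so q_K(q_J) = (281 - 2q_J)/4.
Juno substitutes q_K(q_J) into its own profit: π_J = q_J(286 - 2q_J - (281 - 2q_J)/2) - 5q_J = (291/2 - q_J)q_J - 5q_J.
Maximising: ∂π_J/∂q_J = 281/2 - 2q_J = 0, giving q_J = 281/4.
Then q_K = (281 - 2·(281/4))/4 = 281/8.
Total output Q = 843/8, so price P = 286 - 2·(843/8) = 301/4.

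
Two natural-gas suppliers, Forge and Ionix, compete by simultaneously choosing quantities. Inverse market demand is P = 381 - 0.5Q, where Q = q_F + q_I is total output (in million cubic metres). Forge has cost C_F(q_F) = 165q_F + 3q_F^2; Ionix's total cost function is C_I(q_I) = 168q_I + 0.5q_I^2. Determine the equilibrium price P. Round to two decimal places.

318.87

Forge's profit: π_F = (381 - 0.5Q)q_F - (165q_F + 3q_F²). Setting ∂π_F/∂q_F = 0: 216 - 7q_F - (1/2)(q_I) = 0.
Ionix's profit: π_I = (381 - 0.5Q)q_I - (168q_I + (1/2)q_I²). Setting ∂π_I/∂q_I = 0: 213 - 2q_I - (1/2)(q_F) = 0.
Rearranging gives the reaction functions q_F = (216 - (1/2)q_I)/7 and q_I = (213 - (1/2)q_F)/2.
Substituting one into the other gives q_F = 1302/55 and q_I = 100.5818.
Total output Q = 124.2545, so price P = 381 - (1/2)·124.2545 = 318.8727.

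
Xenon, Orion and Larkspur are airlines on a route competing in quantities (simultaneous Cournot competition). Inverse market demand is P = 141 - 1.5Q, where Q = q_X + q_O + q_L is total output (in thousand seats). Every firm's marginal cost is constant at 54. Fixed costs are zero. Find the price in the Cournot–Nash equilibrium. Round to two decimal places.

75.75

A representative firm's profit is π_i = q_i(141 - 1.5Q) - 54q_i.
Setting ∂π_i/∂q_i = 0 with rivals' quantities fixed: 87 - 3q_i - (3/2)·Σ_{j≠i} q_j = 0.
With identical firms every q_j equals q_i, so Σ_{j≠i} q_j = 2q_i and 87 = 6q_i, giving q_i = 29/2.
Total output Q = 87/2, so price P = 141 - (3/2)·(87/2) = 303/4.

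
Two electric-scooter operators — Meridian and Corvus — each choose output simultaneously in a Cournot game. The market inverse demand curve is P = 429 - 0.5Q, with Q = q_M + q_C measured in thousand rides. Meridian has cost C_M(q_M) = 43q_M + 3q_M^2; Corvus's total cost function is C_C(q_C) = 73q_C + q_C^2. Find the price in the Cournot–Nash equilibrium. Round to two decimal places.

Meridian's profit: π_M = (429 - 0.5Q)q_M - (43q_M + 3q_M²). Setting ∂π_M/∂q_M = 0: 386 - 7q_M - (1/2)(q_C) = 0.
Corvus's first-order condition: 356 - 3q_C - (1/2)(q_M) = 0.
Rearranging gives the reaction functions q_M = (386 - (1/2)q_C)/7 and q_C = (356 - (1/2)q_M)/3.
Solving the pair: q_M = 47.2289, q_C = 110.7952.
Total output Q = 158.0241, so price P = 429 - (1/2)·158.0241 = 349.9880.

349.99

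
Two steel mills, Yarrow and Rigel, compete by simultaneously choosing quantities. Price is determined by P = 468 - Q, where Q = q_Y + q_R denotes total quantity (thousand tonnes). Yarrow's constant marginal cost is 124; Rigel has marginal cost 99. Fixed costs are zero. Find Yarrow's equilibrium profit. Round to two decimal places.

Yarrow's profit: π_Y = (468 - Q)q_Y - (124q_Y). Setting ∂π_Y/∂q_Y = 0: 344 - 2q_Y - (q_R) = 0.
Rigel's profit: π_R = (468 - Q)q_R - (99q_R). Setting ∂π_R/∂q_R = 0: 369 - 2q_R - (q_Y) = 0.
So q_Y = (344 - q_R)/2 and q_R = (369 - q_Y)/2.
Substituting one into the other gives q_Y = 319/3 and q_R = 394/3.
Price P = 468 - 713/3 = 691/3.
Yarrow's profit: (691/3 - 124)·(319/3) = 11306.7778.

11306.78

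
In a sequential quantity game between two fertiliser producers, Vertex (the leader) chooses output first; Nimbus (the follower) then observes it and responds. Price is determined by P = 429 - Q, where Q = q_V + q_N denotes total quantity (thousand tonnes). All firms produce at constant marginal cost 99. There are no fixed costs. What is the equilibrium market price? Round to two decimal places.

The follower Nimbus best-responds to any q_V: π_N = (429 - Q)q_N - 99q_N.
Setting the follower's marginal profit to zero, 330 - q_V - 2q_N = 0, i.e. q_N = (330 - q_V)/2.
The leader anticipates this reaction. Substituting into P = 429 - Q gives P = 264 - (1/2)q_V, so π_V = (264 - (1/2)q_V)q_V - 99q_V.
Leader FOC: 165 - q_V = 0, so q_V = 165.
Then q_N = (330 - 165)/2 = 165/2.
Total output Q = 495/2, so price P = 429 - 495/2 = 363/2.

181.50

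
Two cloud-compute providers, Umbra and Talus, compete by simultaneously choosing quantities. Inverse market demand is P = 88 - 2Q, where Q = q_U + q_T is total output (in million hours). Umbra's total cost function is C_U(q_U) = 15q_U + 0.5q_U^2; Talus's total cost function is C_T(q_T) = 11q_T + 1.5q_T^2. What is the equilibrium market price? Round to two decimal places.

Umbra's profit: π_U = (88 - 2Q)q_U - (15q_U + (1/2)q_U²). Setting ∂π_U/∂q_U = 0: 73 - 5q_U - 2(q_T) = 0.
Talus's first-order condition: 77 - 7q_T - 2(q_U) = 0.
Rearranging gives the reaction functions q_U = (73 - 2q_T)/5 and q_T = (77 - 2q_U)/7.
Substituting one into the other gives q_U = 357/31 and q_T = 239/31.
Total output Q = 596/31, so price P = 88 - 2·(596/31) = 1536/31.

49.55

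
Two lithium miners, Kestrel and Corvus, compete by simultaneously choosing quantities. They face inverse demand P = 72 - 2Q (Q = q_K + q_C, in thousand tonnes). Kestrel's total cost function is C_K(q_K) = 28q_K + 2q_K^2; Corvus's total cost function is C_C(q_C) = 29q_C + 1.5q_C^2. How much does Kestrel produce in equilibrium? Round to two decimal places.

Kestrel's profit: π_K = (72 - 2Q)q_K - (28q_K + 2q_K²). Setting ∂π_K/∂q_K = 0: 44 - 8q_K - 2(q_C) = 0.
Corvus's first-order condition: 43 - 7q_C - 2(q_K) = 0.
So q_K = (44 - 2q_C)/8 and q_C = (43 - 2q_K)/7.
Substituting one into the other gives q_K = 111/26 and q_C = 64/13.

4.27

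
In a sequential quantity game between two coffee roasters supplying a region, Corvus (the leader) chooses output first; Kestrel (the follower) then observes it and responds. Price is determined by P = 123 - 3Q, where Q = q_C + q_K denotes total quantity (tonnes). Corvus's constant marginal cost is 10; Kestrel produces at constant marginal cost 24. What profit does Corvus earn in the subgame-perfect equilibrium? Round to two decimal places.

672.04

The follower Kestrel best-responds to any q_C: π_K = (123 - 3Q)q_K - 24q_K.
Follower FOC: 99 - 3q_C - 6q_K = 0, so q_K(q_C) = (99 - 3q_C)/6.
Corvus substitutes q_K(q_C) into its own profit: π_C = q_C(123 - 3q_C - (99 - 3q_C)/2) - 10q_C = (147/2 - (3/2)q_C)q_C - 10q_C.
Leader FOC: 127/2 - 3q_C = 0, so q_C = 127/6.
Then q_K = (99 - 3·(127/6))/6 = 71/12.
Price P = 123 - 3·(325/12) = 167/4.
Corvus's profit: (167/4 - 10)·(127/6) = 672.0417.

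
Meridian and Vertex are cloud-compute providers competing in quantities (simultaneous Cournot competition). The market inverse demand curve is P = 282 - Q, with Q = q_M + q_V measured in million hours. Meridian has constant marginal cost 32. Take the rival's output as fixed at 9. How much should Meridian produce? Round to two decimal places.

120.50

With the rival's output fixed at 9, Meridian's profit is π_M = (282 - 9 - q_M)q_M - (32q_M) = (273 - q_M)q_M - (32q_M).
∂π_M/∂q_M = 241 - 2q_M = 0, so q_M = 241/2.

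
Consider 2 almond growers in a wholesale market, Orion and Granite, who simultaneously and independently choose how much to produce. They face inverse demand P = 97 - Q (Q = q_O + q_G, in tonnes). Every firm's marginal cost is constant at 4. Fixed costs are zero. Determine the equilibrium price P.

Each firm earns π_i = (97 - Q)q_i - 4q_i.
First-order condition (treating rivals' output as given): 93 - 2q_i - q_j = 0.
By symmetry each firm produces the same amount; substituting q_j = q_i yields q_i = 93/3 = 31.
Total output Q = 62, so price P = 97 - 62 = 35.

35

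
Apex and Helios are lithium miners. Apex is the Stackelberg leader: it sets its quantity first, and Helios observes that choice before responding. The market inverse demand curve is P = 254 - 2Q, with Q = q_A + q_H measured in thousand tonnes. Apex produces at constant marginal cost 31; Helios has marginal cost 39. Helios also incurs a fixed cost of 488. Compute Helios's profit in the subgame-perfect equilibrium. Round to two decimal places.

749.53

The follower Helios best-responds to any q_A: π_H = (254 - 2Q)q_H - 39q_H.
∂π_H/∂q_H = 215 - 2q_A - 4q_H = 0 gives the reaction function q_H = (215 - 2q_A)/4.
The leader anticipates this reaction. Substituting into P = 254 - 2Q gives P = 293/2 - q_A, so π_A = (293/2 - q_A)q_A - 31q_A.
Leader FOC: 231/2 - 2q_A = 0, so q_A = 231/4.
Then q_H = (215 - 2·(231/4))/4 = 199/8.
Price P = 254 - 2·(661/8) = 355/4.
Helios's profit: (355/4 - 39)·(199/8) - 488 = 749.5313.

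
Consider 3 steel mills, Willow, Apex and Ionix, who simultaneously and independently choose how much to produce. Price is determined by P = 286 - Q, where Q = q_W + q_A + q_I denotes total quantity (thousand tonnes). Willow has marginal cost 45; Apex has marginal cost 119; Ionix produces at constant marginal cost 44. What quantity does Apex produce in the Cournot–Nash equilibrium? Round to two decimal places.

4.50

Willow's profit: π_W = (286 - Q)q_W - (45q_W). Setting ∂π_W/∂q_W = 0: 241 - 2q_W - (q_A + q_I) = 0.
Apex's first-order condition: 167 - 2q_A - (q_W + q_I) = 0.
Ionix's first-order condition: 242 - 2q_I - (q_W + q_A) = 0.
Adding the 3 first-order conditions: 650 − 4Q = 0, so Q = 325/2.
Back-substituting: q_W = (241 − 325/2) = 157/2, q_A = (167 − 325/2) = 9/2, q_I = (242 − 325/2) = 159/2.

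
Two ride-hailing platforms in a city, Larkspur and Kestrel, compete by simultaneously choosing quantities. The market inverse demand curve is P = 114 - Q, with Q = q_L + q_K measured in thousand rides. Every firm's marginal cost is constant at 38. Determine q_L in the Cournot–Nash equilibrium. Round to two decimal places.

25.33

A representative firm's profit is π_i = q_i(114 - Q) - 38q_i.
First-order condition (treating rivals' output as given): 76 - 2q_i - q_j = 0.
By symmetry each firm produces the same amount; substituting q_j = q_i yields q_i = 76/3.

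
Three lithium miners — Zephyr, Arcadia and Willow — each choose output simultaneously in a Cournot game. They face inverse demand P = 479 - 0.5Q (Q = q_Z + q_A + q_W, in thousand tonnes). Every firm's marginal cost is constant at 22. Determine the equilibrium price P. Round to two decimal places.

Each firm earns π_i = (479 - 0.5Q)q_i - 22q_i.
First-order condition (treating rivals' output as given): 457 - q_i - (1/2)·Σ_{j≠i} q_j = 0.
By symmetry each firm produces the same amount; substituting Σ_{j≠i} q_j = 2q_i yields q_i = 457/2.
Total output Q = 1371/2, so price P = 479 - (1/2)·(1371/2) = 545/4.

136.25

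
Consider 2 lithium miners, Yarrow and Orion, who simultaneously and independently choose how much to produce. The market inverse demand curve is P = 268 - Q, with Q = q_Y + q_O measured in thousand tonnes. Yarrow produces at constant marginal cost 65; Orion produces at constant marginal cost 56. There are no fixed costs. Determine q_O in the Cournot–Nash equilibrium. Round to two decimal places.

Yarrow's profit: π_Y = (268 - Q)q_Y - (65q_Y). Setting ∂π_Y/∂q_Y = 0: 203 - 2q_Y - (q_O) = 0.
Orion's first-order condition: 212 - 2q_O - (q_Y) = 0.
Best responses: q_Y = (203 - q_O)/2, q_O = (212 - q_Y)/2.
Solving the pair: q_Y = 194/3, q_O = 221/3.

73.67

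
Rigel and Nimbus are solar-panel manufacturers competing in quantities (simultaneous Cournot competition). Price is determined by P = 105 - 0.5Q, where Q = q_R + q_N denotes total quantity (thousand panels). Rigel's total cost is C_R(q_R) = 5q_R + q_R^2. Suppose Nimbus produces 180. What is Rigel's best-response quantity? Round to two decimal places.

3.33

With the rival's output fixed at 180, Rigel's profit is π_R = (105 - (1/2)·180 - (1/2)q_R)q_R - (5q_R + q_R²) = (15 - (1/2)q_R)q_R - (5q_R + q_R²).
∂π_R/∂q_R = 10 - 3q_R = 0, so q_R = 10/3.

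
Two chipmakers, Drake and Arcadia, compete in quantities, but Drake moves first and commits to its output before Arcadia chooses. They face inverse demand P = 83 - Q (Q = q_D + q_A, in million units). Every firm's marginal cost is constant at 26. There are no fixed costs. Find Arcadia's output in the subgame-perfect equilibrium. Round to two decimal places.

The follower Arcadia best-responds to any q_D: π_A = (83 - Q)q_A - 26q_A.
Setting the follower's marginal profit to zero, 57 - q_D - 2q_A = 0, i.e. q_A = (57 - q_D)/2.
The leader anticipates this reaction. Substituting into P = 83 - Q gives P = 109/2 - (1/2)q_D, so π_D = (109/2 - (1/2)q_D)q_D - 26q_D.
Leader FOC: 57/2 - q_D = 0, so q_D = 57/2.
Then q_A = (57 - 57/2)/2 = 57/4.

14.25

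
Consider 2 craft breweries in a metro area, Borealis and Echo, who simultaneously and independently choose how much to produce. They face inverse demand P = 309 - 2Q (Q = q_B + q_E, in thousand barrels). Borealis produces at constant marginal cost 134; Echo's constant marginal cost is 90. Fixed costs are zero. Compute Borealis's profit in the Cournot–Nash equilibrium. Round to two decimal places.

Borealis's profit: π_B = (309 - 2Q)q_B - (134q_B). Setting ∂π_B/∂q_B = 0: 175 - 4q_B - 2(q_E) = 0.
Echo's profit: π_E = (309 - 2Q)q_E - (90q_E). Setting ∂π_E/∂q_E = 0: 219 - 4q_E - 2(q_B) = 0.
Rearranging gives the reaction functions q_B = (175 - 2q_E)/4 and q_E = (219 - 2q_B)/4.
Substituting one into the other gives q_B = 131/6 and q_E = 263/6.
Price P = 309 - 2·(197/3) = 533/3.
Borealis's profit: (533/3 - 134)·(131/6) = 953.3889.

953.39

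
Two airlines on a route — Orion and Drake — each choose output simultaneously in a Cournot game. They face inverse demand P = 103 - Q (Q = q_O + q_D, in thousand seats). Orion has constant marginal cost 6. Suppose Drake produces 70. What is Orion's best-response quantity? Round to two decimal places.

With the rival's output fixed at 70, Orion's profit is π_O = (103 - 70 - q_O)q_O - (6q_O) = (33 - q_O)q_O - (6q_O).
∂π_O/∂q_O = 27 - 2q_O = 0, so q_O = 27/2.

13.50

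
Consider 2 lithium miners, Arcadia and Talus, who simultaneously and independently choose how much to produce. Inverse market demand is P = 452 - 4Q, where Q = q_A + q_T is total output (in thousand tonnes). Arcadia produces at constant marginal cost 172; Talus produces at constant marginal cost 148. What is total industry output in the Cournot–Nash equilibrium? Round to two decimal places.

Arcadia's profit: π_A = (452 - 4Q)q_A - (172q_A). Setting ∂π_A/∂q_A = 0: 280 - 8q_A - 4(q_T) = 0.
Talus's profit: π_T = (452 - 4Q)q_T - (148q_T). Setting ∂π_T/∂q_T = 0: 304 - 8q_T - 4(q_A) = 0.
Rearranging gives the reaction functions q_A = (280 - 4q_T)/8 and q_T = (304 - 4q_A)/8.
Solving the pair: q_A = 64/3, q_T = 82/3.
Total output Q = 64/3 + 82/3 = 146/3.

48.67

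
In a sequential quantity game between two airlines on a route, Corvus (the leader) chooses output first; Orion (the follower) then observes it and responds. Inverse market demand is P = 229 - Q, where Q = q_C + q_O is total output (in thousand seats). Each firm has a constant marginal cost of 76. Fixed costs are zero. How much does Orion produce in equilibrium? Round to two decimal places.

38.25

The follower Orion best-responds to any q_C: π_O = (229 - Q)q_O - 76q_O.
Follower FOC: 153 - q_C - 2q_O = 0, so q_O(q_C) = (153 - q_C)/2.
The leader anticipates this reaction. Substituting into P = 229 - Q gives P = 305/2 - (1/2)q_C, so π_C = (305/2 - (1/2)q_C)q_C - 76q_C.
Maximising: ∂π_C/∂q_C = 153/2 - q_C = 0, giving q_C = 153/2.
Then q_O = (153 - 153/2)/2 = 153/4.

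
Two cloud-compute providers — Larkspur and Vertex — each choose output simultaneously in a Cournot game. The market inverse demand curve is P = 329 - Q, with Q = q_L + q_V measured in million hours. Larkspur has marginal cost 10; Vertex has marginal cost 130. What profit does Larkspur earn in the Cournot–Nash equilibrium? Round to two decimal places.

Larkspur's profit: π_L = (329 - Q)q_L - (10q_L). Setting ∂π_L/∂q_L = 0: 319 - 2q_L - (q_V) = 0.
Vertex's profit: π_V = (329 - Q)q_V - (130q_V). Setting ∂π_V/∂q_V = 0: 199 - 2q_V - (q_L) = 0.
So q_L = (319 - q_V)/2 and q_V = (199 - q_L)/2.
Solving the pair: q_L = 439/3, q_V = 79/3.
Price P = 329 - 518/3 = 469/3.
Larkspur's profit: (469/3 - 10)·(439/3) = 21413.4444.

21413.44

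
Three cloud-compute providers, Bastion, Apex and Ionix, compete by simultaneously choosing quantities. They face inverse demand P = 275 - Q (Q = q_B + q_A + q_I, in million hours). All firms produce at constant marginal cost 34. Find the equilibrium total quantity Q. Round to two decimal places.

A representative firm's profit is π_i = q_i(275 - Q) - 34q_i.
Setting ∂π_i/∂q_i = 0 with rivals' quantities fixed: 241 - 2q_i - Σ_{j≠i} q_j = 0.
By symmetry each firm produces the same amount; substituting Σ_{j≠i} q_j = 2q_i yields q_i = 241/4.
Total output Q = 241/4 + 241/4 + 241/4 = 723/4.

180.75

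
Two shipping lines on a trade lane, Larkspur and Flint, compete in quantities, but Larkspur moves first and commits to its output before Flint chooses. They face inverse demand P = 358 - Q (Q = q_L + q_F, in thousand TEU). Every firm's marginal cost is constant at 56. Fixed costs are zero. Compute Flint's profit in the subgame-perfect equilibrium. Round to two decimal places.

Solve by backward induction. Given q_L, the follower Flint maximises π_F = (358 - q_L - q_F)q_F - 56q_F.
Follower FOC: 302 - q_L - 2q_F = 0, so q_F(q_L) = (302 - q_L)/2.
Larkspur substitutes q_F(q_L) into its own profit: π_L = q_L(358 - q_L - (302 - q_L)/2) - 56q_L = (207 - (1/2)q_L)q_L - 56q_L.
Leader FOC: 151 - q_L = 0, so q_L = 151.
Then q_F = (302 - 151)/2 = 151/2.
Price P = 358 - 453/2 = 263/2.
Flint's profit: (263/2 - 56)·(151/2) = 5700.2500.

5700.25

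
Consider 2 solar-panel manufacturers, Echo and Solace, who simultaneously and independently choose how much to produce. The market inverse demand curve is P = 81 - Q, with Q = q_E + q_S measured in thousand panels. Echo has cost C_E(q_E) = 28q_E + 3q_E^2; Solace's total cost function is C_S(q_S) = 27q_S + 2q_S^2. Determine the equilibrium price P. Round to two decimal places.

Echo's profit: π_E = (81 - Q)q_E - (28q_E + 3q_E²). Setting ∂π_E/∂q_E = 0: 53 - 8q_E - (q_S) = 0.
Solace's first-order condition: 54 - 6q_S - (q_E) = 0.
Best responses: q_E = (53 - q_S)/8, q_S = (54 - q_E)/6.
Substituting one into the other gives q_E = 264/47 and q_S = 379/47.
Total output Q = 643/47, so price P = 81 - 643/47 = 67.3191.

67.32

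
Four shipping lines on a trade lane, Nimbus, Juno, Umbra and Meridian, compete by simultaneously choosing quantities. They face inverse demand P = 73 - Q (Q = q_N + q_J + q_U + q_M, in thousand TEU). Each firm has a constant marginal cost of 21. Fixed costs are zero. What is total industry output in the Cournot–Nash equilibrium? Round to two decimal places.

A representative firm's profit is π_i = q_i(73 - Q) - 21q_i.
First-order condition (treating rivals' output as given): 52 - 2q_i - Σ_{j≠i} q_j = 0.
With identical firms every q_j equals q_i, so Σ_{j≠i} q_j = 3q_i and 52 = 5q_i, giving q_i = 52/5.
Total output Q = 52/5 + 52/5 + 52/5 + 52/5 = 208/5.

41.60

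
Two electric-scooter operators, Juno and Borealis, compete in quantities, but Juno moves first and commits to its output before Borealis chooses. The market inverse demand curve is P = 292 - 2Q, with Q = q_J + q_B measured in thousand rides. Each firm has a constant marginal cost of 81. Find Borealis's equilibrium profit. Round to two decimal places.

Solve by backward induction. Given q_J, the follower Borealis maximises π_B = (292 - 2q_J - 2q_B)q_B - 81q_B.
∂π_B/∂q_B = 211 - 2q_J - 4q_B = 0 gives the reaction function q_B = (211 - 2q_J)/4.
The leader anticipates this reaction. Substituting into P = 292 - 2Q gives P = 373/2 - q_J, so π_J = (373/2 - q_J)q_J - 81q_J.
The leader's first-order condition 211/2 - 2q_J = 0 yields q_J = 211/4.
Then q_B = (211 - 2·(211/4))/4 = 211/8.
Price P = 292 - 2·(633/8) = 535/4.
Borealis's profit: (535/4 - 81)·(211/8) = 1391.2813.

1391.28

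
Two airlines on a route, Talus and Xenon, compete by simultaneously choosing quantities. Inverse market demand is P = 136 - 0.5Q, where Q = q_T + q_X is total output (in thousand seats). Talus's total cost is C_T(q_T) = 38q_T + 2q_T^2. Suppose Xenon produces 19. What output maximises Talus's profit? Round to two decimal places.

17.70

With the rival's output fixed at 19, Talus's profit is π_T = (136 - (1/2)·19 - (1/2)q_T)q_T - (38q_T + 2q_T²) = (253/2 - (1/2)q_T)q_T - (38q_T + 2q_T²).
∂π_T/∂q_T = 177/2 - 5q_T = 0, so q_T = 177/10.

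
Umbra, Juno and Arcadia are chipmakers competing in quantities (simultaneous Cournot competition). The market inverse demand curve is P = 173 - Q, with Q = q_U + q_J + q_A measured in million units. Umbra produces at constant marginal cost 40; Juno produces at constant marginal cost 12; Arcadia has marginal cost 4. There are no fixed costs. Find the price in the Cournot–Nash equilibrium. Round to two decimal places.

Umbra's profit: π_U = (173 - Q)q_U - (40q_U). Setting ∂π_U/∂q_U = 0: 133 - 2q_U - (q_J + q_A) = 0.
Juno's profit: π_J = (173 - Q)q_J - (12q_J). Setting ∂π_J/∂q_J = 0: 161 - 2q_J - (q_U + q_A) = 0.
Arcadia's first-order condition: 169 - 2q_A - (q_U + q_J) = 0.
Adding the 3 first-order conditions: 463 − 4Q = 0, so Q = 463/4.
Back-substituting: q_U = (133 − 463/4) = 69/4, q_J = (161 − 463/4) = 181/4, q_A = (169 − 463/4) = 213/4.
Total output Q = 463/4, so price P = 173 - 463/4 = 229/4.

57.25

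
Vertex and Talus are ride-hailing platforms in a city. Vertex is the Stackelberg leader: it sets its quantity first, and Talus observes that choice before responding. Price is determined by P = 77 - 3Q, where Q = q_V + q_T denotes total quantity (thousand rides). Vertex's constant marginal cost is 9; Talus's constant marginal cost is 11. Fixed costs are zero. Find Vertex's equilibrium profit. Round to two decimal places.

204.17

The follower Talus best-responds to any q_V: π_T = (77 - 3Q)q_T - 11q_T.
∂π_T/∂q_T = 66 - 3q_V - 6q_T = 0 gives the reaction function q_T = (66 - 3q_V)/6.
Vertex substitutes q_T(q_V) into its own profit: π_V = q_V(77 - 3q_V - (66 - 3q_V)/2) - 9q_V = (44 - (3/2)q_V)q_V - 9q_V.
Maximising: ∂π_V/∂q_V = 35 - 3q_V = 0, giving q_V = 35/3.
Then q_T = (66 - 3·(35/3))/6 = 31/6.
Price P = 77 - 3·(101/6) = 53/2.
Vertex's profit: (53/2 - 9)·(35/3) = 1225/6.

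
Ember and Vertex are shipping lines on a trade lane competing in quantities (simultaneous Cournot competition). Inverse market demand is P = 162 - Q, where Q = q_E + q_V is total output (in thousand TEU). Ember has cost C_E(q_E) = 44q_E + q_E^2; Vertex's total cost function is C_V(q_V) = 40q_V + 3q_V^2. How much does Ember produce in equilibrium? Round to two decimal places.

26.52

Ember's profit: π_E = (162 - Q)q_E - (44q_E + q_E²). Setting ∂π_E/∂q_E = 0: 118 - 4q_E - (q_V) = 0.
Vertex's first-order condition: 122 - 8q_V - (q_E) = 0.
Best responses: q_E = (118 - q_V)/4, q_V = (122 - q_E)/8.
Solving the pair: q_E = 822/31, q_V = 370/31.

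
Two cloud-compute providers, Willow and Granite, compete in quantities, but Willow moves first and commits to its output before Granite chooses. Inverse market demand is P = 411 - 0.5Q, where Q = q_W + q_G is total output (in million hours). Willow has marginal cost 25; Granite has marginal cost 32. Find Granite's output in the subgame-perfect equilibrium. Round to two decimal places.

182.50

The follower Granite best-responds to any q_W: π_G = (411 - 0.5Q)q_G - 32q_G.
Follower FOC: 379 - (1/2)q_W - q_G = 0, so q_G(q_W) = (379 - (1/2)q_W).
Willow substitutes q_G(q_W) into its own profit: π_W = q_W(411 - (1/2)q_W - (379 - (1/2)q_W)/2) - 25q_W = (443/2 - (1/4)q_W)q_W - 25q_W.
Leader FOC: 393/2 - (1/2)q_W = 0, so q_W = 393.
Then q_G = (379 - (1/2)·393) = 365/2.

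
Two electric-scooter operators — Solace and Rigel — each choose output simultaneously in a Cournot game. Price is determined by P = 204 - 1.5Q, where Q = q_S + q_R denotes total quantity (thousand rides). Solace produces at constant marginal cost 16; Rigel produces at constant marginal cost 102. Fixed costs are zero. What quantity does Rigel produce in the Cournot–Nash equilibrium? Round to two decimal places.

3.56

Solace's profit: π_S = (204 - 1.5Q)q_S - (16q_S). Setting ∂π_S/∂q_S = 0: 188 - 3q_S - (3/2)(q_R) = 0.
Rigel's first-order condition: 102 - 3q_R - (3/2)(q_S) = 0.
Best responses: q_S = (188 - (3/2)q_R)/3, q_R = (102 - (3/2)q_S)/3.
Substituting one into the other gives q_S = 548/9 and q_R = 32/9.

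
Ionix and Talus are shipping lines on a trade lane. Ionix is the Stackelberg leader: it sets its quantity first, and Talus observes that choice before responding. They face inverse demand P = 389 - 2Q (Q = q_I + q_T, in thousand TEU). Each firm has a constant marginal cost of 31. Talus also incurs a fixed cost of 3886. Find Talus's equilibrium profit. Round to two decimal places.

Solve by backward induction. Given q_I, the follower Talus maximises π_T = (389 - 2q_I - 2q_T)q_T - 31q_T.
Follower FOC: 358 - 2q_I - 4q_T = 0, so q_T(q_I) = (358 - 2q_I)/4.
The leader anticipates this reaction. Substituting into P = 389 - 2Q gives P = 210 - q_I, so π_I = (210 - q_I)q_I - 31q_I.
Maximising: ∂π_I/∂q_I = 179 - 2q_I = 0, giving q_I = 179/2.
Then q_T = (358 - 2·(179/2))/4 = 179/4.
Price P = 389 - 2·(537/4) = 241/2.
Talus's profit: (241/2 - 31)·(179/4) - 3886 = 953/8.

119.13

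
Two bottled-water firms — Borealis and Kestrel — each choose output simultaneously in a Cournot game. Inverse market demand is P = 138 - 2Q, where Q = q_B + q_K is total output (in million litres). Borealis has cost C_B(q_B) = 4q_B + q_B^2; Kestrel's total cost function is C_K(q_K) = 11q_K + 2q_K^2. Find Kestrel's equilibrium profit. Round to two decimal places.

Borealis's profit: π_B = (138 - 2Q)q_B - (4q_B + q_B²). Setting ∂π_B/∂q_B = 0: 134 - 6q_B - 2(q_K) = 0.
Kestrel's profit: π_K = (138 - 2Q)q_K - (11q_K + 2q_K²). Setting ∂π_K/∂q_K = 0: 127 - 8q_K - 2(q_B) = 0.
Rearranging gives the reaction functions q_B = (134 - 2q_K)/6 and q_K = (127 - 2q_B)/8.
Substituting one into the other gives q_B = 409/22 and q_K = 247/22.
Price P = 138 - 2·(328/11) = 862/11.
Kestrel's profit: (862/11)·(247/22) - 11·(247/22) - 2(247/22)² = 504.2066.

504.21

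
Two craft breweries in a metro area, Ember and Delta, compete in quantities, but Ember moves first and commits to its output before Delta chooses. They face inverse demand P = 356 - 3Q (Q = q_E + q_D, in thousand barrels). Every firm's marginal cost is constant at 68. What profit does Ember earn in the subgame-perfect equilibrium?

3456

Solve by backward induction. Given q_E, the follower Delta maximises π_D = (356 - 3q_E - 3q_D)q_D - 68q_D.
∂π_D/∂q_D = 288 - 3q_E - 6q_D = 0 gives the reaction function q_D = (288 - 3q_E)/6.
The leader anticipates this reaction. Substituting into P = 356 - 3Q gives P = 212 - (3/2)q_E, so π_E = (212 - (3/2)q_E)q_E - 68q_E.
The leader's first-order condition 144 - 3q_E = 0 yields q_E = 48.
Then q_D = (288 - 3·48)/6 = 24.
Price P = 356 - 3·72 = 140.
Ember's profit: (140 - 68)·48 = 3456.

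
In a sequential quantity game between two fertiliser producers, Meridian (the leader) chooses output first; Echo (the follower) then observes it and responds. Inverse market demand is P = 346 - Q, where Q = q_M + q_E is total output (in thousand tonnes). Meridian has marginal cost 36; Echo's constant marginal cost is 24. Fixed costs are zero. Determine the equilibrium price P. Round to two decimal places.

110.50

Solve by backward induction. Given q_M, the follower Echo maximises π_E = (346 - q_M - q_E)q_E - 24q_E.
Follower FOC: 322 - q_M - 2q_E = 0, so q_E(q_M) = (322 - q_M)/2.
The leader anticipates this reaction. Substituting into P = 346 - Q gives P = 185 - (1/2)q_M, so π_M = (185 - (1/2)q_M)q_M - 36q_M.
Maximising: ∂π_M/∂q_M = 149 - q_M = 0, giving q_M = 149.
Then q_E = (322 - 149)/2 = 173/2.
Total output Q = 471/2, so price P = 346 - 471/2 = 221/2.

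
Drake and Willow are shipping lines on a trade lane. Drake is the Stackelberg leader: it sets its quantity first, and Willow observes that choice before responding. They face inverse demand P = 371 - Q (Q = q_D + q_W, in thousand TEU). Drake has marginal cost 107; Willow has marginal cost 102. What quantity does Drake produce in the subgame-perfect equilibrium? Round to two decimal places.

129.50

Solve by backward induction. Given q_D, the follower Willow maximises π_W = (371 - q_D - q_W)q_W - 102q_W.
Follower FOC: 269 - q_D - 2q_W = 0, so q_W(q_D) = (269 - q_D)/2.
The leader anticipates this reaction. Substituting into P = 371 - Q gives P = 473/2 - (1/2)q_D, so π_D = (473/2 - (1/2)q_D)q_D - 107q_D.
Maximising: ∂π_D/∂q_D = 259/2 - q_D = 0, giving q_D = 259/2.
Then q_W = (269 - 259/2)/2 = 279/4.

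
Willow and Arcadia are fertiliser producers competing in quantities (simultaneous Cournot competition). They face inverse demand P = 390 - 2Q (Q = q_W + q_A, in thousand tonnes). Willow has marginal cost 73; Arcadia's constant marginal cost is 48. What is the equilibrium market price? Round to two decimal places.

170.33

Willow's profit: π_W = (390 - 2Q)q_W - (73q_W). Setting ∂π_W/∂q_W = 0: 317 - 4q_W - 2(q_A) = 0.
Arcadia's profit: π_A = (390 - 2Q)q_A - (48q_A). Setting ∂π_A/∂q_A = 0: 342 - 4q_A - 2(q_W) = 0.
Best responses: q_W = (317 - 2q_A)/4, q_A = (342 - 2q_W)/4.
Substituting one into the other gives q_W = 146/3 and q_A = 367/6.
Total output Q = 659/6, so price P = 390 - 2·(659/6) = 511/3.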